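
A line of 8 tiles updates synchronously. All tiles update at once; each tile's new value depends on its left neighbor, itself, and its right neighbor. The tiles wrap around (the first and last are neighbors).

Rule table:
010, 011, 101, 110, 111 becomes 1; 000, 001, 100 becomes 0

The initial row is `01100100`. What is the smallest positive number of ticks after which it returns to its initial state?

tick 1: 01100100

1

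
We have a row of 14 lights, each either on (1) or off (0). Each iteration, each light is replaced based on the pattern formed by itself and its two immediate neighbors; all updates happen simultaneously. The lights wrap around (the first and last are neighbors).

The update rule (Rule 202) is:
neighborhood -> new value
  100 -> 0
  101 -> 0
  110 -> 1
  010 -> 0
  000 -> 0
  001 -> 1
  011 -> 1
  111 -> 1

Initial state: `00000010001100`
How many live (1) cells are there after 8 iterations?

10

iteration 1: 00000100011100
iteration 2: 00001000111100
iteration 3: 00010001111100
iteration 4: 00100011111100
iteration 5: 01000111111100
iteration 6: 10001111111100
iteration 7: 00011111111101
iteration 8: 00111111111100
count of 1: 10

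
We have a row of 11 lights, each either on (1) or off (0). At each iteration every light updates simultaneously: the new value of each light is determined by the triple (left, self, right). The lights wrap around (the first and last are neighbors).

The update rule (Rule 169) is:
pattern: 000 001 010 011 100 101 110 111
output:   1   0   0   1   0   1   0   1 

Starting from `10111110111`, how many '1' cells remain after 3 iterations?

01111101111
11111011110
11110111101
count of 1: 9

9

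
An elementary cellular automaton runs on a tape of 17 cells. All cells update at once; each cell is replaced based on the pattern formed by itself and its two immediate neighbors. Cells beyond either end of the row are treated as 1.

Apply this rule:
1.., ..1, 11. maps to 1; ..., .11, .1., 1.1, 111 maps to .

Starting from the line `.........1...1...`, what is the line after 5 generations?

1.......1.1.1.1.1
11.....1.........
.11...1.1.......1
..11.1...1.....1.
11.1..1.1.1...1..

11.1..1.1.1...1..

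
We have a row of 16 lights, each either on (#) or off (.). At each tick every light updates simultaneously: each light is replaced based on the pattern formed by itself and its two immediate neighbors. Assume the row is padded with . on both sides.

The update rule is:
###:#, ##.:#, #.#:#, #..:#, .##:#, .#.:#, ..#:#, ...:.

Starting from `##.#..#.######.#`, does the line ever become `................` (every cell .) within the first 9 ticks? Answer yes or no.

################
################  (fixed point — unchanged through tick 9)
tick 9 is ################, still not uniform .

no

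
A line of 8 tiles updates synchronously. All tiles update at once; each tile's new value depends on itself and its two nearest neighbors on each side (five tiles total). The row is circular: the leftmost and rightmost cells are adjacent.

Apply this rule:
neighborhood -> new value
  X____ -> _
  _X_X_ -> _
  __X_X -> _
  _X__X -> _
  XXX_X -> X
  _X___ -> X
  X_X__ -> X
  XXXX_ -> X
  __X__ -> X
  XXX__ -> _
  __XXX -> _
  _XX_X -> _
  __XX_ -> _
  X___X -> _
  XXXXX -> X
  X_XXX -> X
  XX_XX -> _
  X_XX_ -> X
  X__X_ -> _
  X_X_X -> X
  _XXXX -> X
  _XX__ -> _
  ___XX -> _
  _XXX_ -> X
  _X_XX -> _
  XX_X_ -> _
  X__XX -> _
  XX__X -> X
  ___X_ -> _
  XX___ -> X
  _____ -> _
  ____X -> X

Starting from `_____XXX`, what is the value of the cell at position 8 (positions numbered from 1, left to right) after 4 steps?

X__X__X_
X__X____
X__XX_X_
X_____X_
position 8 holds _

_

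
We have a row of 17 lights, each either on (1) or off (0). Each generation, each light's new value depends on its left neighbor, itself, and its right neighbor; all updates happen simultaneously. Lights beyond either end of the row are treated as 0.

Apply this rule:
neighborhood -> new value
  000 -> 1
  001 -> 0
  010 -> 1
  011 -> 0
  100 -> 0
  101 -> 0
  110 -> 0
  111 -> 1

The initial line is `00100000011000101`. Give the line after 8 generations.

10101111000010101
10100110011010101
10100000000010101
10101111111010101
10100111110010101
10100011100010101
10101001001010101
10101001001010101

10101001001010101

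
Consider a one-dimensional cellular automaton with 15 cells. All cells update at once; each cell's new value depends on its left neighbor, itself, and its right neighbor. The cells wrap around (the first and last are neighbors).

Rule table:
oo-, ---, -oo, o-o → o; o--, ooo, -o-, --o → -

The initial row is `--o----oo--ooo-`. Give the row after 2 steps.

--o-ooooo---o-o

o---oo-oo--o-o-
--o-ooooo---o-o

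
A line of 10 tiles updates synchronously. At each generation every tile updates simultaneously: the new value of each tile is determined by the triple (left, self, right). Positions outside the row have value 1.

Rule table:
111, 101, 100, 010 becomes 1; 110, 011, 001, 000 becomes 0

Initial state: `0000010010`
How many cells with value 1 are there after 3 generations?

5

1000011011
0100000101
1110000110
count of 1: 5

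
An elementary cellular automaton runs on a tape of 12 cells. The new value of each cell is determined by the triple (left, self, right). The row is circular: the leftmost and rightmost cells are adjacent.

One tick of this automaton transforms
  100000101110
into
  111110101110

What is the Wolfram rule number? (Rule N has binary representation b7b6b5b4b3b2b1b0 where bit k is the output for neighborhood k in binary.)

221

position 9: 111 → 1  (bit 7 = 1)
position 10: 110 → 1  (bit 6 = 1)
position 7: 101 → 0  (bit 5 = 0)
position 1: 100 → 1  (bit 4 = 1)
position 8: 011 → 1  (bit 3 = 1)
position 0: 010 → 1  (bit 2 = 1)
position 5: 001 → 0  (bit 1 = 0)
position 2: 000 → 1  (bit 0 = 1)
bits b7..b0 = 11011101 = 221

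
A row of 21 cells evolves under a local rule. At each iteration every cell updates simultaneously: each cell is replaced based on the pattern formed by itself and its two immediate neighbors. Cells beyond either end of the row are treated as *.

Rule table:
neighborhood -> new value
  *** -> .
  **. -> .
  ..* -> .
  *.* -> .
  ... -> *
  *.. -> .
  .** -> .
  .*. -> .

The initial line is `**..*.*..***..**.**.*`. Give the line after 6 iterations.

.....................
.*******************.
.....................  (repeats iteration 1; period 2)
iteration 6: .*******************.

.*******************.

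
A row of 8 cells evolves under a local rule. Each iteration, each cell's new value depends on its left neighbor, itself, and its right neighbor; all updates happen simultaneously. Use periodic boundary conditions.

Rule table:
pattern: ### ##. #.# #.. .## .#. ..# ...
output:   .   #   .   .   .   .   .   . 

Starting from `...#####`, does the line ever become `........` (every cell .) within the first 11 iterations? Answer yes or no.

yes

.......#
........
all cells are . at iteration 2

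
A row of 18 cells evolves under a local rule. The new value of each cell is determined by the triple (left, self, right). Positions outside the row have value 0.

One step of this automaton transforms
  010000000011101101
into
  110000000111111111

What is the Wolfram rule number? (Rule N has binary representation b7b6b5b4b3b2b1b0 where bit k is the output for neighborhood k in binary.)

position 11: 111 → 1  (bit 7 = 1)
position 12: 110 → 1  (bit 6 = 1)
position 13: 101 → 1  (bit 5 = 1)
position 2: 100 → 0  (bit 4 = 0)
position 10: 011 → 1  (bit 3 = 1)
position 1: 010 → 1  (bit 2 = 1)
position 0: 001 → 1  (bit 1 = 1)
position 3: 000 → 0  (bit 0 = 0)
bits b7..b0 = 11101110 = 238

238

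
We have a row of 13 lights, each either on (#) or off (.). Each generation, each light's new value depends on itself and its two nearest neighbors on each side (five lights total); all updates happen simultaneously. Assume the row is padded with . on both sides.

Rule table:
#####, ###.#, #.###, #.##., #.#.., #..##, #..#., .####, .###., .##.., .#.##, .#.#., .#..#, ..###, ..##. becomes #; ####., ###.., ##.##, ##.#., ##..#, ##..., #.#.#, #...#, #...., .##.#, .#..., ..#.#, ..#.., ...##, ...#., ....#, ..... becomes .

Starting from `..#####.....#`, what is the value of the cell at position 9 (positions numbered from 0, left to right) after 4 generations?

.

..###........
..##.........
..##.........  (fixed point — unchanged through generation 4)
position 9 holds .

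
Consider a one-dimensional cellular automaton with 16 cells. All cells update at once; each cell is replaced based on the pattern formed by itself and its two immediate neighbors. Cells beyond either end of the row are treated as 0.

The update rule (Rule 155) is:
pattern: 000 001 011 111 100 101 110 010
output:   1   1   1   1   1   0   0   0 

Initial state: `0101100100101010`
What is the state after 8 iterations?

0010111110011000

1001011011000001
0110010010111110
1101101100111101
1001001011111000
0110110011110111
1100101111100110
1011001111011101
0010111110011000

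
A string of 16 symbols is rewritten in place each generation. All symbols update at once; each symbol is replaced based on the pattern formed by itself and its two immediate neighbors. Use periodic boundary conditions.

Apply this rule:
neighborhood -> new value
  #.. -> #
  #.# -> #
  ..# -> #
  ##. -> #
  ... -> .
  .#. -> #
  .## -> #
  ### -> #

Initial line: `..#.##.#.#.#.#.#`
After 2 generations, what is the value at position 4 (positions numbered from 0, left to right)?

################
################
position 4 holds #

#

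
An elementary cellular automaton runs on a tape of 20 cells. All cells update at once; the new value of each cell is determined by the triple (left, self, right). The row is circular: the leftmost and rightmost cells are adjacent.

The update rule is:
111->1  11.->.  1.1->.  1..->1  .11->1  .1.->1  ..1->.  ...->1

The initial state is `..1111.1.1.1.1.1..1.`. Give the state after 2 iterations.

..11.1.1.1.1.1.1..11

1.111..1.1.1.1.11.11
..11.1.1.1.1.1.1..11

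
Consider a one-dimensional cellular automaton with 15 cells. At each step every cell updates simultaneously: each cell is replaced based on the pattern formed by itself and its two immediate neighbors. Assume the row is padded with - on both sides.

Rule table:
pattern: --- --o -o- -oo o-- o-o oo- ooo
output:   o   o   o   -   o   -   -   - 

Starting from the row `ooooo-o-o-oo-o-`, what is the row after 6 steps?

step 1: ------o-o----oo
step 2: ooooooo-ooooo--
step 3: -------------oo
step 4: ooooooooooooo--
step 5: -------------oo  (repeats step 3; period 2)
step 6: ooooooooooooo--

ooooooooooooo--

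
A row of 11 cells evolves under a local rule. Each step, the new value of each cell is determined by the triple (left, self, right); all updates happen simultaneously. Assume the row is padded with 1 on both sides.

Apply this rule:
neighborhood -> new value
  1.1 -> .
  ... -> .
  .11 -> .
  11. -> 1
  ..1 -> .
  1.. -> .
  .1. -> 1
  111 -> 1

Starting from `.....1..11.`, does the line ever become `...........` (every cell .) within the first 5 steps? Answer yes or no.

step 1: .....1...1.
step 2: .....1...1.  (fixed point — unchanged through step 5)
step 5 is .....1...1., still not uniform .

no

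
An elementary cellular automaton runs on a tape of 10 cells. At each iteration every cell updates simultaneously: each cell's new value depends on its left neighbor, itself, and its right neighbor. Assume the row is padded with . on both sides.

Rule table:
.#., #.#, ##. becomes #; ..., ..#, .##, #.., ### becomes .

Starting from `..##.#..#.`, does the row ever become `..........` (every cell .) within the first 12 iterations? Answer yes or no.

iteration 1: ...###..#.
iteration 2: .....#..#.
iteration 3: .....#..#.  (fixed point — unchanged through iteration 12)
iteration 12 is .....#..#., still not uniform .

no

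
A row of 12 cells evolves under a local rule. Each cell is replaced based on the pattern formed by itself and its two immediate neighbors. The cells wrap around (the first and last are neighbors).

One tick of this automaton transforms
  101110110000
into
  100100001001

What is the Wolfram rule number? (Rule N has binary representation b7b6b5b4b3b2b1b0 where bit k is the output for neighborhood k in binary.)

position 3: 111 → 1  (bit 7 = 1)
position 4: 110 → 0  (bit 6 = 0)
position 1: 101 → 0  (bit 5 = 0)
position 8: 100 → 1  (bit 4 = 1)
position 2: 011 → 0  (bit 3 = 0)
position 0: 010 → 1  (bit 2 = 1)
position 11: 001 → 1  (bit 1 = 1)
position 9: 000 → 0  (bit 0 = 0)
bits b7..b0 = 10010110 = 150

150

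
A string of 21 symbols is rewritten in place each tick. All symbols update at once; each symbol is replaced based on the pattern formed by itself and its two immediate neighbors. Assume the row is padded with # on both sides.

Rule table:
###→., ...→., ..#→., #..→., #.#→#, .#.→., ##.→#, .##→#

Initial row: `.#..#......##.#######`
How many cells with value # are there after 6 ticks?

1

#..........####......
#..........#..#......
#....................
#....................  (fixed point — unchanged through tick 6)
count of #: 1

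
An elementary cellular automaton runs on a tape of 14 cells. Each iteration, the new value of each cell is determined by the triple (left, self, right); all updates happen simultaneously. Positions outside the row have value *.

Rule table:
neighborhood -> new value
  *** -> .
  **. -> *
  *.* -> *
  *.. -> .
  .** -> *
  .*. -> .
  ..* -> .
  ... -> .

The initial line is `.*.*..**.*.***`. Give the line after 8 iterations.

*.*...***.**..
**....*.****..
.*.....**..*..
*......**.....
*......**.....  (fixed point — unchanged through iteration 8)

*......**.....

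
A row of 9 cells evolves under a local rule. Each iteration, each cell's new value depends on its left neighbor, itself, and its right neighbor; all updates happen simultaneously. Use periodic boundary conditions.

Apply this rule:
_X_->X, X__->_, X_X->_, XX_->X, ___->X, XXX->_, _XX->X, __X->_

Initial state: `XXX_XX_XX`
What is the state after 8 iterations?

__X_XX_X_
X_X_XX_X_
X_X_XX_X_  (fixed point — unchanged through iteration 8)

X_X_XX_X_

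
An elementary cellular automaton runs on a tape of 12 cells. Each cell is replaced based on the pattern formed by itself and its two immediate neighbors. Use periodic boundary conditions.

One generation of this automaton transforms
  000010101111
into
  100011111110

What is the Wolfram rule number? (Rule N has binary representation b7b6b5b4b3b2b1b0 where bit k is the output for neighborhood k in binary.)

188

position 9: 111 → 1  (bit 7 = 1)
position 11: 110 → 0  (bit 6 = 0)
position 5: 101 → 1  (bit 5 = 1)
position 0: 100 → 1  (bit 4 = 1)
position 8: 011 → 1  (bit 3 = 1)
position 4: 010 → 1  (bit 2 = 1)
position 3: 001 → 0  (bit 1 = 0)
position 1: 000 → 0  (bit 0 = 0)
bits b7..b0 = 10111100 = 188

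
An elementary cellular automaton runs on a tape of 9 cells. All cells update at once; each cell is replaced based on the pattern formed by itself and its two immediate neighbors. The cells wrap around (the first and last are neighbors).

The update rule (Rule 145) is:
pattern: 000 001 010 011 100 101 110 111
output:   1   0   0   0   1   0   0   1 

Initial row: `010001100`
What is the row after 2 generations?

001100011
100011000

100011000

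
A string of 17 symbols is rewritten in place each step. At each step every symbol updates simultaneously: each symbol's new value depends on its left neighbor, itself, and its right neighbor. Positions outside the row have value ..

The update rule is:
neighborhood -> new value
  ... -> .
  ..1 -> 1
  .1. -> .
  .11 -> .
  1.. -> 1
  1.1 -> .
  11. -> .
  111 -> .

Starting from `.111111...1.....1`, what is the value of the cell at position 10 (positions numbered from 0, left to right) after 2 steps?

.

1......1.1.1...1.
.1....1.....1.1.1
position 10 holds .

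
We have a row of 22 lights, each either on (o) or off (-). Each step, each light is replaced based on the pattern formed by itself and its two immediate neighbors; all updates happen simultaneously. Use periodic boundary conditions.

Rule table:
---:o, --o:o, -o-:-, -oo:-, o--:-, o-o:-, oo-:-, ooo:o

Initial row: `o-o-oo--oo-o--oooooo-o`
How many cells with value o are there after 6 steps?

-------o-----o-oooo---
ooooooo--oooo---oo--oo
oooooo--o-oo--oo---o-o
ooooo--o-----o---oo---
-ooo--o--oooo--oo---oo
--o--o--o-oo--o---oo--
count of o: 8

8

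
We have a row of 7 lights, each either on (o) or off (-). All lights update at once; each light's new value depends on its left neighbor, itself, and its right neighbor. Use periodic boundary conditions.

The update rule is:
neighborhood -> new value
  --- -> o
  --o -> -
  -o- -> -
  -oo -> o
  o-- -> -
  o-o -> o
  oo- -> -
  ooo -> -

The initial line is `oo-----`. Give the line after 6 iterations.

iteration 1: o--ooo-
iteration 2: ---o--o
iteration 3: -o-----
iteration 4: ---oooo
iteration 5: -o-o---
iteration 6: --o--oo

--o--oo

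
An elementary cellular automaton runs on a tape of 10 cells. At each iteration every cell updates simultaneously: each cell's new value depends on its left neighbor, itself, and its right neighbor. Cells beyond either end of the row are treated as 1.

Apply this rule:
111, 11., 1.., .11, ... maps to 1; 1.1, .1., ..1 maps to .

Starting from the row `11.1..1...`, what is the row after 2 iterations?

iteration 1: 11..1..11.
iteration 2: 111..1.11.

111..1.11.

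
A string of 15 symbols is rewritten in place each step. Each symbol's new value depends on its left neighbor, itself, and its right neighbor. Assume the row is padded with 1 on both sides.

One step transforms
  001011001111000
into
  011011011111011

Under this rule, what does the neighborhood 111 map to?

At position 9 the neighborhood is 111; the next row has 1 there.

1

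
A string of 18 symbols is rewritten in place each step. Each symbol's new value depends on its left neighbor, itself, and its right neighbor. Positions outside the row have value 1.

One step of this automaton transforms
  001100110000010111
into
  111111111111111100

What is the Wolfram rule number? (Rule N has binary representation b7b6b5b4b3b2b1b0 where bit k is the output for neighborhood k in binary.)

127

position 16: 111 → 0  (bit 7 = 0)
position 3: 110 → 1  (bit 6 = 1)
position 14: 101 → 1  (bit 5 = 1)
position 0: 100 → 1  (bit 4 = 1)
position 2: 011 → 1  (bit 3 = 1)
position 13: 010 → 1  (bit 2 = 1)
position 1: 001 → 1  (bit 1 = 1)
position 9: 000 → 1  (bit 0 = 1)
bits b7..b0 = 01111111 = 127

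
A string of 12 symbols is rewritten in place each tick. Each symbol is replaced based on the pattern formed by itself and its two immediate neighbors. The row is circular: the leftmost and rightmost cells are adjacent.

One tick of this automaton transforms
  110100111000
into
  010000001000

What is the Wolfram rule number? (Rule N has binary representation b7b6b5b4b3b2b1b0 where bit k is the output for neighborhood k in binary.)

position 7: 111 → 0  (bit 7 = 0)
position 1: 110 → 1  (bit 6 = 1)
position 2: 101 → 0  (bit 5 = 0)
position 4: 100 → 0  (bit 4 = 0)
position 0: 011 → 0  (bit 3 = 0)
position 3: 010 → 0  (bit 2 = 0)
position 5: 001 → 0  (bit 1 = 0)
position 10: 000 → 0  (bit 0 = 0)
bits b7..b0 = 01000000 = 64

64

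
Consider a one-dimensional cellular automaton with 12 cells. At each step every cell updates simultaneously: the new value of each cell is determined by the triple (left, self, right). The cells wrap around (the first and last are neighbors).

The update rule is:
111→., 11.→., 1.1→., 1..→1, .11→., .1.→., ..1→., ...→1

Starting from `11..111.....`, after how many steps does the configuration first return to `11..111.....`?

24

step 1: ..1....1111.
step 2: 1..111.....1
step 3: .1....1111..
step 4: ..111.....11
step 5: 1....1111...
step 6: .111.....11.
step 7: ....1111...1
step 8: 111.....11..
step 9: ...1111...1.
step 10: 11.....11..1
step 11: ..1111...1..
step 12: 1.....11..11
step 13: .1111...1...
step 14: .....11..111
step 15: 1111...1....
step 16: ....11..111.
step 17: 111...1....1
step 18: ...11..111..
step 19: 11...1....11
step 20: ..11..111...
step 21: 1...1....111
step 22: .11..111....
step 23: ...1....1111
step 24: 11..111.....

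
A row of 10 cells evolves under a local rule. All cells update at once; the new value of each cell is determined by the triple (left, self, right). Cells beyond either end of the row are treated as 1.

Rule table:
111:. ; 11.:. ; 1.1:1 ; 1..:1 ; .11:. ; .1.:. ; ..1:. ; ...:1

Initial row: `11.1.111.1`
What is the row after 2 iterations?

1..1.11..1

iteration 1: ..1.1...1.
iteration 2: 1..1.11..1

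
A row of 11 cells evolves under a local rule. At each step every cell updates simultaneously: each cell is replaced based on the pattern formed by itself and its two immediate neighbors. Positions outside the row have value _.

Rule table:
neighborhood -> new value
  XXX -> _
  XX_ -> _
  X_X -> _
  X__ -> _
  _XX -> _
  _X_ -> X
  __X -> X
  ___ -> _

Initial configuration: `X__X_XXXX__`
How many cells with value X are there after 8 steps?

X_XX_______
X__________
X__________  (fixed point — unchanged through step 8)
count of X: 1

1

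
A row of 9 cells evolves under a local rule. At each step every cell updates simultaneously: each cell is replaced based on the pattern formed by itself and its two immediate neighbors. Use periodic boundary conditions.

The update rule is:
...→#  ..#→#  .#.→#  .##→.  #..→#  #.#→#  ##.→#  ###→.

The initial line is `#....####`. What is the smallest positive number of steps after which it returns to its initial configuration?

9

#####....
....#####
####....#
...#####.
###....##
..#####..
##....###
.#####...
#....####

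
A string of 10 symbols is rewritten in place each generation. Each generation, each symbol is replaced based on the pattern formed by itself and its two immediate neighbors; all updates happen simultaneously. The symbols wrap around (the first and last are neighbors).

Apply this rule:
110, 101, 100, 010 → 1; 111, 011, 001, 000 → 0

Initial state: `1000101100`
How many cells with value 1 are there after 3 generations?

6

1100110110
0110011011
1011001101
count of 1: 6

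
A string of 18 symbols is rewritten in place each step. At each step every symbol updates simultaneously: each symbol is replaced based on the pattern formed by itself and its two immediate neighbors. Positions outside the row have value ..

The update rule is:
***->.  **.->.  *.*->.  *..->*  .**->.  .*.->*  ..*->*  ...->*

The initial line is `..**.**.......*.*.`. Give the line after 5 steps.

**.....***********

**.....********.**
..*****...........
**.....***********
..*****...........  (repeats step 2; period 2)
step 5: **.....***********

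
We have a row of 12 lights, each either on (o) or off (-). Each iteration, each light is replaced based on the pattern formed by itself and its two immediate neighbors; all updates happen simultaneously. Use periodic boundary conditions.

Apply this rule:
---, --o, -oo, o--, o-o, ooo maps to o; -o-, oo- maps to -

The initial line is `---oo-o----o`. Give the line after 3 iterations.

oo-o-oooo-oo

iteration 1: oooo-o-oooo-
iteration 2: ooo-o-oooo-o
iteration 3: oo-o-oooo-oo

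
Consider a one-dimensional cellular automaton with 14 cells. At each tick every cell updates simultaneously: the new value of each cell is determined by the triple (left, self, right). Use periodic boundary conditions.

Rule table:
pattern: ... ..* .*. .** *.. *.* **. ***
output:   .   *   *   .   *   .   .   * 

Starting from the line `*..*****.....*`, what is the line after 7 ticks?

*...*.**..*.**

.**.***.*...*.
*....*..**.***
.*..****....**
.***.**.*..*..
*.*.....*****.
*.**...*.***..
*...*.**..*.**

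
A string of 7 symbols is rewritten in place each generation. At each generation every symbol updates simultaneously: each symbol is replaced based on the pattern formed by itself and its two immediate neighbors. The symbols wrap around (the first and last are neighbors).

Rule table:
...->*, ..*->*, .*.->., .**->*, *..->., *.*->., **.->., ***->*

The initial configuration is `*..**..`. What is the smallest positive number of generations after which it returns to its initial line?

7

generation 1: ..**..*
generation 2: .**..*.
generation 3: **..*..
generation 4: *..*..*
generation 5: ..*..**
generation 6: .*..**.
generation 7: *..**..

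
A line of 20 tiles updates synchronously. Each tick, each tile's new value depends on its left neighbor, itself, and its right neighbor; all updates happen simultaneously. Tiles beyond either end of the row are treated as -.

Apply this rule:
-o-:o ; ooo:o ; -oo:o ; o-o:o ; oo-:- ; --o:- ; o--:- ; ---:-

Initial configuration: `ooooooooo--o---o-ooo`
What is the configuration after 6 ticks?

oooooooo---o---oooo-
ooooooo----o---ooo--
oooooo-----o---oo---
ooooo------o---o----
oooo-------o---o----
ooo--------o---o----

ooo--------o---o----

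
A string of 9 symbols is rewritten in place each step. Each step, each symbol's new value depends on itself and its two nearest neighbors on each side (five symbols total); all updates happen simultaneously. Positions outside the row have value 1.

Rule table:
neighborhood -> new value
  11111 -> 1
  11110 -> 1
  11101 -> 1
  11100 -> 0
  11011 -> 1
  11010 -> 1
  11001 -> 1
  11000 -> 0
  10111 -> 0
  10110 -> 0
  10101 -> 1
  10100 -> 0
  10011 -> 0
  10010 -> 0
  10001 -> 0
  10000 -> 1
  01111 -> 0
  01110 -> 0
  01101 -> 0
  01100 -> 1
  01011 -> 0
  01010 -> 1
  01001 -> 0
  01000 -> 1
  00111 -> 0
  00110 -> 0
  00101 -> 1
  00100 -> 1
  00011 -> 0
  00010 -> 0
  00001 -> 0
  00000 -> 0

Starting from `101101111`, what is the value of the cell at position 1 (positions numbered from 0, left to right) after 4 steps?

1

110010011
101010000
111101100
111110110
position 1 holds 1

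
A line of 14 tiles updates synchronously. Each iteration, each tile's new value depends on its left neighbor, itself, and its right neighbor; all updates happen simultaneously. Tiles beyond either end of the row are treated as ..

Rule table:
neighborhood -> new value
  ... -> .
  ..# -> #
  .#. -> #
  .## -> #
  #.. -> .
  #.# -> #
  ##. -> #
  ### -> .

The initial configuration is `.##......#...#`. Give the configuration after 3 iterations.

###...##.###.#

###.....##..##
#.#....###.###
###...##.###.#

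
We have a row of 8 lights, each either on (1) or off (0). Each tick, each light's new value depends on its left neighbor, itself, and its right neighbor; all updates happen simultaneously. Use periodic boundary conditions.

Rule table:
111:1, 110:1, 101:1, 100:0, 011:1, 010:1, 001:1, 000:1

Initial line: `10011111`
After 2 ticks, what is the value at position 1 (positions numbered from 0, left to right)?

1

tick 1: 10111111
tick 2: 11111111
position 1 holds 1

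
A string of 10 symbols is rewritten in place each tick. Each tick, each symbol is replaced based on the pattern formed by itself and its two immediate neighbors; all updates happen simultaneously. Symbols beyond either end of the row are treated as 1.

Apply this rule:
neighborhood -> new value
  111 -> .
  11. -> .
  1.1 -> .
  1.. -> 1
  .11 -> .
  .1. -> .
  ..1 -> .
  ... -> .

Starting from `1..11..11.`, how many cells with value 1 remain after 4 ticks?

.1...1....
..1...1...
1..1...1..
.1..1...1.
count of 1: 3

3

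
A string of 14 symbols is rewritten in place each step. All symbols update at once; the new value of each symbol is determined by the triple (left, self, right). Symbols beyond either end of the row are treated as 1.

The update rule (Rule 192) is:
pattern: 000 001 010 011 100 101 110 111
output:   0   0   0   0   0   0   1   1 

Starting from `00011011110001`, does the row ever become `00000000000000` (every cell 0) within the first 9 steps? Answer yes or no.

yes

00001001110000
00000000110000
00000000010000
00000000000000
all cells are 0 at step 4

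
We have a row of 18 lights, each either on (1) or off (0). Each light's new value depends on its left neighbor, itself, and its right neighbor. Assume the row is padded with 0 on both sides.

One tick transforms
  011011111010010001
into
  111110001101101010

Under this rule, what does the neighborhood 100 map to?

At position 11 the neighborhood is 100; the next row has 1 there.

1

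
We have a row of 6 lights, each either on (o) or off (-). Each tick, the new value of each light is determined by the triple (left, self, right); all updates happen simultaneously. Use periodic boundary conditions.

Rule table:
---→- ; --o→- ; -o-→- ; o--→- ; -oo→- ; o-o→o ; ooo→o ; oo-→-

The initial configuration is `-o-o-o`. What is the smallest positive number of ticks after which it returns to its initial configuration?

tick 1: o-o-o-
tick 2: -o-o-o

2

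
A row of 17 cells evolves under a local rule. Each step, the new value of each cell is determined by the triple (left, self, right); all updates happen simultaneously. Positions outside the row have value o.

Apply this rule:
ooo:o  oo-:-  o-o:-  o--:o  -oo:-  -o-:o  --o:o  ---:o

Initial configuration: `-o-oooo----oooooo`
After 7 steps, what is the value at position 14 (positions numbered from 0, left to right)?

o

step 1: -o--oo-oooo-ooooo
step 2: -ooo----oo---oooo
step 3: --o-oooo--ooo-ooo
step 4: ooo--oo-oo-o---oo
step 5: oo-oo------oooo-o
step 6: o----oooooo-oo---
step 7: -oooo-oooo----ooo
position 14 holds o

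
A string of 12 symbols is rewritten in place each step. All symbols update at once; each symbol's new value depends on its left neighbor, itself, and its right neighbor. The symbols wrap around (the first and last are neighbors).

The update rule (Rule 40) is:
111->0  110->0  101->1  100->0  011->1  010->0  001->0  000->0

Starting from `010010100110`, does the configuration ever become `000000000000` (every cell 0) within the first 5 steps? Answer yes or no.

yes

000001000100
000000000000
all cells are 0 at step 2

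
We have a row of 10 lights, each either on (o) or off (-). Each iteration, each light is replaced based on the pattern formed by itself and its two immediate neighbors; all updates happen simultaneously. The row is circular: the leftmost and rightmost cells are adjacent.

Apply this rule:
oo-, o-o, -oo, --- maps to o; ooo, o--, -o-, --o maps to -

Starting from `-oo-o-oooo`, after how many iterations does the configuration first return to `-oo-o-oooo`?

6

oooo-oo--o
---oooo--o
-o-o--o---
--o-----oo
----ooo-oo
-oo-o-oooo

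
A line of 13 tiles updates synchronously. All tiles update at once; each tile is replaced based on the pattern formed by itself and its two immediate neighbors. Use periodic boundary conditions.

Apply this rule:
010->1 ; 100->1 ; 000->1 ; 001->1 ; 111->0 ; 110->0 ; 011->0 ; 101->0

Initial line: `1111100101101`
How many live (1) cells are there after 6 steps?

0000011100000
1111100011111
0000011100000  (repeats step 1; period 2)
step 6: 1111100011111
count of 1: 10

10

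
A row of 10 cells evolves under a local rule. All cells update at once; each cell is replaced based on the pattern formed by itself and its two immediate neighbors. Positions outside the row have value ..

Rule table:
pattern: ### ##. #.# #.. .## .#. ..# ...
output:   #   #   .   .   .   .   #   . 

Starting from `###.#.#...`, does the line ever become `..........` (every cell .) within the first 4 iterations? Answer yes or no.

.##.......
#.#.......
..........
all cells are . at iteration 3

yes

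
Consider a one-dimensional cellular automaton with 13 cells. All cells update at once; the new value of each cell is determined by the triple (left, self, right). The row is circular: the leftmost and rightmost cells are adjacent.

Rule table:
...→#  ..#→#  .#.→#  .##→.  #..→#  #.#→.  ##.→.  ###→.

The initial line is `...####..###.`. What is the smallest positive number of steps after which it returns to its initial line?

step 1: ###....##...#
step 2: ...####..###.

2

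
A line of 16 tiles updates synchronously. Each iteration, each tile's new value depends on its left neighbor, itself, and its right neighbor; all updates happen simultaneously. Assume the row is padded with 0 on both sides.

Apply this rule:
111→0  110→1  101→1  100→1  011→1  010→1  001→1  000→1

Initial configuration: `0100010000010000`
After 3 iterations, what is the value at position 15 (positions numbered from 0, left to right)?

1

1111111111111111
1000000000000001
1111111111111111
position 15 holds 1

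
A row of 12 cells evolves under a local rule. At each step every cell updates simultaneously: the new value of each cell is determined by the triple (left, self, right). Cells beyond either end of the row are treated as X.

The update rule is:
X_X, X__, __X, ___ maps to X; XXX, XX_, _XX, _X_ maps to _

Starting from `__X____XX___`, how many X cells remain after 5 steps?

XX_XXXX__XXX
__X____XX___  (repeats step 0; period 2)
step 5: XX_XXXX__XXX
count of X: 9

9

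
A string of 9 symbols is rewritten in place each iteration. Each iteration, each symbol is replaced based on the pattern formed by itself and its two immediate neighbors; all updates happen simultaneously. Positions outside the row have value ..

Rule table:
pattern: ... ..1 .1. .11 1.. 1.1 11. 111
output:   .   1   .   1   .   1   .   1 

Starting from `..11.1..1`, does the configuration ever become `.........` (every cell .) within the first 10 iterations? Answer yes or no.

yes

iteration 1: .11.1..1.
iteration 2: 11.1..1..
iteration 3: 1.1..1...
iteration 4: .1..1....
iteration 5: 1..1.....
iteration 6: ..1......
iteration 7: .1.......
iteration 8: 1........
iteration 9: .........
all cells are . at iteration 9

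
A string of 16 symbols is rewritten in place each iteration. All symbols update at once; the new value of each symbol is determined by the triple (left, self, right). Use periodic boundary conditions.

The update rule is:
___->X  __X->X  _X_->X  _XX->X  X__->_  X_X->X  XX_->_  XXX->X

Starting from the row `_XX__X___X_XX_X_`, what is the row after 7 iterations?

_XXXXX_XX_XX__XX

iteration 1: XX__XX_XXXXX_XX_
iteration 2: X__XX_XXXXX_XX_X
iteration 3: __XX_XXXXX_XX_XX
iteration 4: _XX_XXXXX_XX_XX_
iteration 5: XX_XXXXX_XX_XX__
iteration 6: X_XXXXX_XX_XX__X
iteration 7: _XXXXX_XX_XX__XX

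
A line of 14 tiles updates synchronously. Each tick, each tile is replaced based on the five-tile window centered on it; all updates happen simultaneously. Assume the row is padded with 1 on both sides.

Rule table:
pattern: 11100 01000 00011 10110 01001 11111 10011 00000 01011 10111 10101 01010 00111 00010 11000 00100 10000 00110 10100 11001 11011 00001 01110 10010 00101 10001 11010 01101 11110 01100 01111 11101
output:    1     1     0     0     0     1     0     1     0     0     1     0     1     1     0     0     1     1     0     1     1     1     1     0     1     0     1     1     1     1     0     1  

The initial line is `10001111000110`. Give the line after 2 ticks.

tick 1: 10001011000111
tick 2: 10011001000101

10011001000101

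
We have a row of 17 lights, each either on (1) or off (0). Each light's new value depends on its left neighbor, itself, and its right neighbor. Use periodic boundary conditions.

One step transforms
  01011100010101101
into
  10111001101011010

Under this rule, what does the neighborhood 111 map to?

1

At position 4 the neighborhood is 111; the next row has 1 there.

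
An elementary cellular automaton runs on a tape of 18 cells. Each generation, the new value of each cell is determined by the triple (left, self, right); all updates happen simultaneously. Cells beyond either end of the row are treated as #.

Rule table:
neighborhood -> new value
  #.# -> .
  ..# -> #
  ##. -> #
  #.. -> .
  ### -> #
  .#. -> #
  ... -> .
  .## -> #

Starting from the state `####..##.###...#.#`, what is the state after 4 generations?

####.###.###..##.#
####.###.###.###.#
####.###.###.###.#  (fixed point — unchanged through generation 4)

####.###.###.###.#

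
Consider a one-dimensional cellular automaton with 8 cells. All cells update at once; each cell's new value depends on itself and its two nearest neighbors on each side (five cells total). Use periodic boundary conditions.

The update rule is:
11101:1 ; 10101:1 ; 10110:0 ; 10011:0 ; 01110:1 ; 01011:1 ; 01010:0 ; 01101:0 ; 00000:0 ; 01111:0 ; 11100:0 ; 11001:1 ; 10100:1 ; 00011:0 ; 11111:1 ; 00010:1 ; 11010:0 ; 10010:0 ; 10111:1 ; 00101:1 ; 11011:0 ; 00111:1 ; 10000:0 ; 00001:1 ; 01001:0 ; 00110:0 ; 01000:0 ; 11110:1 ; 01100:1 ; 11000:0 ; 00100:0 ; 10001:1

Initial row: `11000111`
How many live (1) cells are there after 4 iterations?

iteration 1: 10010101
iteration 2: 11010110
iteration 3: 00011000
iteration 4: 01001000
count of 1: 2

2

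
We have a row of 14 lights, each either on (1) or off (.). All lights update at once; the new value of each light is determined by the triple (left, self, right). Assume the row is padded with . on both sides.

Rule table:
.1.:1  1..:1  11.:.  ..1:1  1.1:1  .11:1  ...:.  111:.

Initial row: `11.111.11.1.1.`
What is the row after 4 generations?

1111.111.111..

1.11..11.11111
111.111.11....
1..11..11.1...
1111.111.111..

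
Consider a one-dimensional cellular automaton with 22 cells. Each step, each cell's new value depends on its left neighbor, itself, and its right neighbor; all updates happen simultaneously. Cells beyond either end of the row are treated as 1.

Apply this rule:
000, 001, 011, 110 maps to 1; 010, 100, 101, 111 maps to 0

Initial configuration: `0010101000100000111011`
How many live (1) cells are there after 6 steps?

12

0100000011001111101010
0001111111011000100000
0111000001011011001111
0101011110011011011000
0000010010111011011011
0111100100101011011010
count of 1: 12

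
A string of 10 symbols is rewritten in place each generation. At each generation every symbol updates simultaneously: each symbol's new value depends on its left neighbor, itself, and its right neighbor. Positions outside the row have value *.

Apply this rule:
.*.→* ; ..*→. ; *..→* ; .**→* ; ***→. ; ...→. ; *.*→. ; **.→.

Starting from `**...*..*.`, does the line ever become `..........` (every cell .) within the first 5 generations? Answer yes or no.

generation 1: ..*..**.*.
generation 2: *.**.*..*.
generation 3: ..*..**.*.  (repeats generation 1; period 2)
generation 5: ..*..**.*.
generation 5 is ..*..**.*., still not uniform .

no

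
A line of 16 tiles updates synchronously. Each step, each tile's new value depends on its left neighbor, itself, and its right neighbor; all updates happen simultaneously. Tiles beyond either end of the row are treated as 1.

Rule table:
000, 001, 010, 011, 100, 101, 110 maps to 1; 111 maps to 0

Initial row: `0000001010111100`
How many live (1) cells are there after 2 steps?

1111111111100111
0000000000111100
count of 1: 4

4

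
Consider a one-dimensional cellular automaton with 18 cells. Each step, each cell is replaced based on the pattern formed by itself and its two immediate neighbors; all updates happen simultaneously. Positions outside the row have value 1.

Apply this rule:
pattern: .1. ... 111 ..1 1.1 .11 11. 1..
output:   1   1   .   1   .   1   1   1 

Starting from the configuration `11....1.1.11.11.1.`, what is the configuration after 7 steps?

.111111.1.11.11.1.

.111111.1.11.11.1.
.1....1.1.11.11.1.
.111111.1.11.11.1.  (repeats step 1; period 2)
step 7: .111111.1.11.11.1.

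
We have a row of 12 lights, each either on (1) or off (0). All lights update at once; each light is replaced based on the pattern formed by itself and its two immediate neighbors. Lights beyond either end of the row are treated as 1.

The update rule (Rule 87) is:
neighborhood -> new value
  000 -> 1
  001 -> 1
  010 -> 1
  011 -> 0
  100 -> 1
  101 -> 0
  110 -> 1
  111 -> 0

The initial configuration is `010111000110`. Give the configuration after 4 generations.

111100001010

generation 1: 010001111010
generation 2: 011110001010
generation 3: 000011111010
generation 4: 111100001010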